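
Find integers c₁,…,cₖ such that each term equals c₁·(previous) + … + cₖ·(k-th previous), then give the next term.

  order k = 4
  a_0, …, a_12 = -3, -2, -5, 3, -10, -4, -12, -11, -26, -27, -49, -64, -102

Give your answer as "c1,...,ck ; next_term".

0,1,1,1 ; -140

  a_4 = 0·3 + 1·-5 + 1·-2 + 1·-3 = -10
  a_5 = 0·-10 + 1·3 + 1·-5 + 1·-2 = -4
  a_6 = 0·-4 + 1·-10 + 1·3 + 1·-5 = -12
  a_7 = 0·-12 + 1·-4 + 1·-10 + 1·3 = -11
  a_8 = 0·-11 + 1·-12 + 1·-4 + 1·-10 = -26
  a_9 = 0·-26 + 1·-11 + 1·-12 + 1·-4 = -27
  a_10 = 0·-27 + 1·-26 + 1·-11 + 1·-12 = -49
  a_11 = 0·-49 + 1·-27 + 1·-26 + 1·-11 = -64
  a_12 = 0·-64 + 1·-49 + 1·-27 + 1·-26 = -102
  a_13 = 0·-102 + 1·-64 + 1·-49 + 1·-27 = -140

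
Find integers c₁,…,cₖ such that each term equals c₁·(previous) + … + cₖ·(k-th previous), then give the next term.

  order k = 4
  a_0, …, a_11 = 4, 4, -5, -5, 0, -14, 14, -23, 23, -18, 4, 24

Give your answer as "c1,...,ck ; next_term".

  a_4 = -1·-5 + 1·-5 + 1·4 + -1·4 = 0
  a_5 = -1·0 + 1·-5 + 1·-5 + -1·4 = -14
  a_6 = -1·-14 + 1·0 + 1·-5 + -1·-5 = 14
  a_7 = -1·14 + 1·-14 + 1·0 + -1·-5 = -23
  a_8 = -1·-23 + 1·14 + 1·-14 + -1·0 = 23
  a_9 = -1·23 + 1·-23 + 1·14 + -1·-14 = -18
  a_10 = -1·-18 + 1·23 + 1·-23 + -1·14 = 4
  a_11 = -1·4 + 1·-18 + 1·23 + -1·-23 = 24
  a_12 = -1·24 + 1·4 + 1·-18 + -1·23 = -61

-1,1,1,-1 ; -61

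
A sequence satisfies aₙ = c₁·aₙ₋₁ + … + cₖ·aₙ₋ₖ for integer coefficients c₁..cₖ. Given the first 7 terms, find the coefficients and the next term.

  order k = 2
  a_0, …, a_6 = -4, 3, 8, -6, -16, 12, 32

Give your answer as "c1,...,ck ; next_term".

  a_2 = 0·3 + -2·-4 = 8
  a_3 = 0·8 + -2·3 = -6
  a_4 = 0·-6 + -2·8 = -16
  a_5 = 0·-16 + -2·-6 = 12
  a_6 = 0·12 + -2·-16 = 32
  a_7 = 0·32 + -2·12 = -24

0,-2 ; -24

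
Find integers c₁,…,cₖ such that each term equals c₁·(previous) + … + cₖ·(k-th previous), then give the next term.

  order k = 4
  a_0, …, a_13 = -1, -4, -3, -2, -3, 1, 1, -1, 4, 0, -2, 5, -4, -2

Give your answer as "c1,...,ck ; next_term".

0,0,1,-1 ; 7

  a_4 = 0·-2 + 0·-3 + 1·-4 + -1·-1 = -3
  a_5 = 0·-3 + 0·-2 + 1·-3 + -1·-4 = 1
  a_6 = 0·1 + 0·-3 + 1·-2 + -1·-3 = 1
  a_7 = 0·1 + 0·1 + 1·-3 + -1·-2 = -1
  a_8 = 0·-1 + 0·1 + 1·1 + -1·-3 = 4
  a_9 = 0·4 + 0·-1 + 1·1 + -1·1 = 0
  a_10 = 0·0 + 0·4 + 1·-1 + -1·1 = -2
  a_11 = 0·-2 + 0·0 + 1·4 + -1·-1 = 5
  a_12 = 0·5 + 0·-2 + 1·0 + -1·4 = -4
  a_13 = 0·-4 + 0·5 + 1·-2 + -1·0 = -2
  a_14 = 0·-2 + 0·-4 + 1·5 + -1·-2 = 7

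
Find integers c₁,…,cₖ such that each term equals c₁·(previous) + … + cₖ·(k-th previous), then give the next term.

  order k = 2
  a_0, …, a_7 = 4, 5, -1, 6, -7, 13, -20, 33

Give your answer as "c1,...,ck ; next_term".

-1,1 ; -53

  a_2 = -1·5 + 1·4 = -1
  a_3 = -1·-1 + 1·5 = 6
  a_4 = -1·6 + 1·-1 = -7
  a_5 = -1·-7 + 1·6 = 13
  a_6 = -1·13 + 1·-7 = -20
  a_7 = -1·-20 + 1·13 = 33
  a_8 = -1·33 + 1·-20 = -53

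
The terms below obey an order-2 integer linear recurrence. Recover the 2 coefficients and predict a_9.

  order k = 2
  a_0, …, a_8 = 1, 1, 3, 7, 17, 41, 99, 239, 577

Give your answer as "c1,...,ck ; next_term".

  a_2 = 2·1 + 1·1 = 3
  a_3 = 2·3 + 1·1 = 7
  a_4 = 2·7 + 1·3 = 17
  a_5 = 2·17 + 1·7 = 41
  a_6 = 2·41 + 1·17 = 99
  a_7 = 2·99 + 1·41 = 239
  a_8 = 2·239 + 1·99 = 577
  a_9 = 2·577 + 1·239 = 1393

2,1 ; 1393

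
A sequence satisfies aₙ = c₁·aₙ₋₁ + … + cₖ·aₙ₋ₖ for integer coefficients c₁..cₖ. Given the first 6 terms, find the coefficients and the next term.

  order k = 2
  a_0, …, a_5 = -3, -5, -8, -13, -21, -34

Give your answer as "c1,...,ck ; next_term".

  a_2 = 1·-5 + 1·-3 = -8
  a_3 = 1·-8 + 1·-5 = -13
  a_4 = 1·-13 + 1·-8 = -21
  a_5 = 1·-21 + 1·-13 = -34
  a_6 = 1·-34 + 1·-21 = -55

1,1 ; -55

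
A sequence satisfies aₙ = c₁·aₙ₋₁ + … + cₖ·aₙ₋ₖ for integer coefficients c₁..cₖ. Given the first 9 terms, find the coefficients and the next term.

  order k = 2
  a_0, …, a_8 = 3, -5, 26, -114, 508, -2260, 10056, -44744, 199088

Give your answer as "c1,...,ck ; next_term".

  a_2 = -4·-5 + 2·3 = 26
  a_3 = -4·26 + 2·-5 = -114
  a_4 = -4·-114 + 2·26 = 508
  a_5 = -4·508 + 2·-114 = -2260
  a_6 = -4·-2260 + 2·508 = 10056
  a_7 = -4·10056 + 2·-2260 = -44744
  a_8 = -4·-44744 + 2·10056 = 199088
  a_9 = -4·199088 + 2·-44744 = -885840

-4,2 ; -885840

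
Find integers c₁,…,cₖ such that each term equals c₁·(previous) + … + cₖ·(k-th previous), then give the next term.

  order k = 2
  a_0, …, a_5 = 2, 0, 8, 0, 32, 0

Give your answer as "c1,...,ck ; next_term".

  a_2 = 0·0 + 4·2 = 8
  a_3 = 0·8 + 4·0 = 0
  a_4 = 0·0 + 4·8 = 32
  a_5 = 0·32 + 4·0 = 0
  a_6 = 0·0 + 4·32 = 128

0,4 ; 128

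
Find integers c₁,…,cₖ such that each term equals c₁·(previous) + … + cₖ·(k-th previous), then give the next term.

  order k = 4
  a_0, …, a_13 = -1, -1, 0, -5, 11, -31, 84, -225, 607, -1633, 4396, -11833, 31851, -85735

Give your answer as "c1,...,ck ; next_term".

-2,2,0,-1 ; 230776

  a_4 = -2·-5 + 2·0 + 0·-1 + -1·-1 = 11
  a_5 = -2·11 + 2·-5 + 0·0 + -1·-1 = -31
  a_6 = -2·-31 + 2·11 + 0·-5 + -1·0 = 84
  a_7 = -2·84 + 2·-31 + 0·11 + -1·-5 = -225
  a_8 = -2·-225 + 2·84 + 0·-31 + -1·11 = 607
  a_9 = -2·607 + 2·-225 + 0·84 + -1·-31 = -1633
  a_10 = -2·-1633 + 2·607 + 0·-225 + -1·84 = 4396
  a_11 = -2·4396 + 2·-1633 + 0·607 + -1·-225 = -11833
  a_12 = -2·-11833 + 2·4396 + 0·-1633 + -1·607 = 31851
  a_13 = -2·31851 + 2·-11833 + 0·4396 + -1·-1633 = -85735
  a_14 = -2·-85735 + 2·31851 + 0·-11833 + -1·4396 = 230776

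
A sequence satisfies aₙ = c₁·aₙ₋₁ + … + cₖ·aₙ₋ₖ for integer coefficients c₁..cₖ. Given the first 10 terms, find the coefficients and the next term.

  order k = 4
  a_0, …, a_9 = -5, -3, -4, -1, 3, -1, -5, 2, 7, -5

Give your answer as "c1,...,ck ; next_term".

  a_4 = -1·-1 + -1·-4 + -1·-3 + 1·-5 = 3
  a_5 = -1·3 + -1·-1 + -1·-4 + 1·-3 = -1
  a_6 = -1·-1 + -1·3 + -1·-1 + 1·-4 = -5
  a_7 = -1·-5 + -1·-1 + -1·3 + 1·-1 = 2
  a_8 = -1·2 + -1·-5 + -1·-1 + 1·3 = 7
  a_9 = -1·7 + -1·2 + -1·-5 + 1·-1 = -5
  a_10 = -1·-5 + -1·7 + -1·2 + 1·-5 = -9

-1,-1,-1,1 ; -9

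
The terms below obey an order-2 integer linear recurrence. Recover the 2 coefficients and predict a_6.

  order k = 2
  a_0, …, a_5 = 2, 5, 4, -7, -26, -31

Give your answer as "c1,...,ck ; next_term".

2,-3 ; 16

  a_2 = 2·5 + -3·2 = 4
  a_3 = 2·4 + -3·5 = -7
  a_4 = 2·-7 + -3·4 = -26
  a_5 = 2·-26 + -3·-7 = -31
  a_6 = 2·-31 + -3·-26 = 16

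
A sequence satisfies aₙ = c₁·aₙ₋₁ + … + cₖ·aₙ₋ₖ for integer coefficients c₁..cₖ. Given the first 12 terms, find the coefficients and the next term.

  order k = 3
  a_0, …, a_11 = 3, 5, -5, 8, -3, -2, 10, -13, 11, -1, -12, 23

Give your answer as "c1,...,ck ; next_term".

  a_3 = -1·-5 + 0·5 + 1·3 = 8
  a_4 = -1·8 + 0·-5 + 1·5 = -3
  a_5 = -1·-3 + 0·8 + 1·-5 = -2
  a_6 = -1·-2 + 0·-3 + 1·8 = 10
  a_7 = -1·10 + 0·-2 + 1·-3 = -13
  a_8 = -1·-13 + 0·10 + 1·-2 = 11
  a_9 = -1·11 + 0·-13 + 1·10 = -1
  a_10 = -1·-1 + 0·11 + 1·-13 = -12
  a_11 = -1·-12 + 0·-1 + 1·11 = 23
  a_12 = -1·23 + 0·-12 + 1·-1 = -24

-1,0,1 ; -24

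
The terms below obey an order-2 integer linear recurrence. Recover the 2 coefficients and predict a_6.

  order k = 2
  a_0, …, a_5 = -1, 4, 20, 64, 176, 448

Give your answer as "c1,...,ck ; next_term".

4,-4 ; 1088

  a_2 = 4·4 + -4·-1 = 20
  a_3 = 4·20 + -4·4 = 64
  a_4 = 4·64 + -4·20 = 176
  a_5 = 4·176 + -4·64 = 448
  a_6 = 4·448 + -4·176 = 1088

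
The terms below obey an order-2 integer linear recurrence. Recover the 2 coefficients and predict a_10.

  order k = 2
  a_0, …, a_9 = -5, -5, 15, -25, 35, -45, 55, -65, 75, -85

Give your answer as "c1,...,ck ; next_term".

  a_2 = -2·-5 + -1·-5 = 15
  a_3 = -2·15 + -1·-5 = -25
  a_4 = -2·-25 + -1·15 = 35
  a_5 = -2·35 + -1·-25 = -45
  a_6 = -2·-45 + -1·35 = 55
  a_7 = -2·55 + -1·-45 = -65
  a_8 = -2·-65 + -1·55 = 75
  a_9 = -2·75 + -1·-65 = -85
  a_10 = -2·-85 + -1·75 = 95

-2,-1 ; 95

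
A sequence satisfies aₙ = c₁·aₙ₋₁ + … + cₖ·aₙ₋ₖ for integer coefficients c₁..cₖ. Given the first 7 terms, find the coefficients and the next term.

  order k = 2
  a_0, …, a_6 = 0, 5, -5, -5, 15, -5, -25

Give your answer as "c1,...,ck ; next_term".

  a_2 = -1·5 + -2·0 = -5
  a_3 = -1·-5 + -2·5 = -5
  a_4 = -1·-5 + -2·-5 = 15
  a_5 = -1·15 + -2·-5 = -5
  a_6 = -1·-5 + -2·15 = -25
  a_7 = -1·-25 + -2·-5 = 35

-1,-2 ; 35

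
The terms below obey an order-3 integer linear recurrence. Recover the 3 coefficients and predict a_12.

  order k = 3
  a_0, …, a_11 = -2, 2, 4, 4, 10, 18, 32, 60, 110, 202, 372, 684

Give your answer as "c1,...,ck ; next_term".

  a_3 = 1·4 + 1·2 + 1·-2 = 4
  a_4 = 1·4 + 1·4 + 1·2 = 10
  a_5 = 1·10 + 1·4 + 1·4 = 18
  a_6 = 1·18 + 1·10 + 1·4 = 32
  a_7 = 1·32 + 1·18 + 1·10 = 60
  a_8 = 1·60 + 1·32 + 1·18 = 110
  a_9 = 1·110 + 1·60 + 1·32 = 202
  a_10 = 1·202 + 1·110 + 1·60 = 372
  a_11 = 1·372 + 1·202 + 1·110 = 684
  a_12 = 1·684 + 1·372 + 1·202 = 1258

1,1,1 ; 1258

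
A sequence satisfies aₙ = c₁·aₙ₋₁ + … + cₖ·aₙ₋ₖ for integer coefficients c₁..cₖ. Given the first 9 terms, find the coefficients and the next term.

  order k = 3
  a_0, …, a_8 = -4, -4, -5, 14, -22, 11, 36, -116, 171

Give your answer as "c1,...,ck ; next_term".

  a_3 = -2·-5 + -2·-4 + 1·-4 = 14
  a_4 = -2·14 + -2·-5 + 1·-4 = -22
  a_5 = -2·-22 + -2·14 + 1·-5 = 11
  a_6 = -2·11 + -2·-22 + 1·14 = 36
  a_7 = -2·36 + -2·11 + 1·-22 = -116
  a_8 = -2·-116 + -2·36 + 1·11 = 171
  a_9 = -2·171 + -2·-116 + 1·36 = -74

-2,-2,1 ; -74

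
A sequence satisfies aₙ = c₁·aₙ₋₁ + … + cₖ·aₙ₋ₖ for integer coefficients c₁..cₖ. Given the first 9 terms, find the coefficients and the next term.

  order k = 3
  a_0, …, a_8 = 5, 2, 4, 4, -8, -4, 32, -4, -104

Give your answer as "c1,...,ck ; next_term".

0,-3,2 ; 76

  a_3 = 0·4 + -3·2 + 2·5 = 4
  a_4 = 0·4 + -3·4 + 2·2 = -8
  a_5 = 0·-8 + -3·4 + 2·4 = -4
  a_6 = 0·-4 + -3·-8 + 2·4 = 32
  a_7 = 0·32 + -3·-4 + 2·-8 = -4
  a_8 = 0·-4 + -3·32 + 2·-4 = -104
  a_9 = 0·-104 + -3·-4 + 2·32 = 76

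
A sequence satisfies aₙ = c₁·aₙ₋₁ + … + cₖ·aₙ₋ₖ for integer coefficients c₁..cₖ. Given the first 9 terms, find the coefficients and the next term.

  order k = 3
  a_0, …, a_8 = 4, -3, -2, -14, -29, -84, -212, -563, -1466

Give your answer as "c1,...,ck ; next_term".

2,2,-1 ; -3846

  a_3 = 2·-2 + 2·-3 + -1·4 = -14
  a_4 = 2·-14 + 2·-2 + -1·-3 = -29
  a_5 = 2·-29 + 2·-14 + -1·-2 = -84
  a_6 = 2·-84 + 2·-29 + -1·-14 = -212
  a_7 = 2·-212 + 2·-84 + -1·-29 = -563
  a_8 = 2·-563 + 2·-212 + -1·-84 = -1466
  a_9 = 2·-1466 + 2·-563 + -1·-212 = -3846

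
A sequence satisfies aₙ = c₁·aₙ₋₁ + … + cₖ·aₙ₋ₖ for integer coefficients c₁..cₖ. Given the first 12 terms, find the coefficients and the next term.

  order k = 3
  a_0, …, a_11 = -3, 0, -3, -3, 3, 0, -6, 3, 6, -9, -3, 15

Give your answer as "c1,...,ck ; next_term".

  a_3 = 0·-3 + -1·0 + 1·-3 = -3
  a_4 = 0·-3 + -1·-3 + 1·0 = 3
  a_5 = 0·3 + -1·-3 + 1·-3 = 0
  a_6 = 0·0 + -1·3 + 1·-3 = -6
  a_7 = 0·-6 + -1·0 + 1·3 = 3
  a_8 = 0·3 + -1·-6 + 1·0 = 6
  a_9 = 0·6 + -1·3 + 1·-6 = -9
  a_10 = 0·-9 + -1·6 + 1·3 = -3
  a_11 = 0·-3 + -1·-9 + 1·6 = 15
  a_12 = 0·15 + -1·-3 + 1·-9 = -6

0,-1,1 ; -6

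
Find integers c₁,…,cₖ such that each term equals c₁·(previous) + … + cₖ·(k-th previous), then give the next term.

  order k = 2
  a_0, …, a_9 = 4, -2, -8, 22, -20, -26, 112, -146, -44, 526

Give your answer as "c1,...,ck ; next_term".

  a_2 = -2·-2 + -3·4 = -8
  a_3 = -2·-8 + -3·-2 = 22
  a_4 = -2·22 + -3·-8 = -20
  a_5 = -2·-20 + -3·22 = -26
  a_6 = -2·-26 + -3·-20 = 112
  a_7 = -2·112 + -3·-26 = -146
  a_8 = -2·-146 + -3·112 = -44
  a_9 = -2·-44 + -3·-146 = 526
  a_10 = -2·526 + -3·-44 = -920

-2,-3 ; -920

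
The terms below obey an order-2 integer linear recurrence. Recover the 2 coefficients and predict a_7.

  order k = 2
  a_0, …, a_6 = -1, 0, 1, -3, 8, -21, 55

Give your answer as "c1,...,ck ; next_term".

-3,-1 ; -144

  a_2 = -3·0 + -1·-1 = 1
  a_3 = -3·1 + -1·0 = -3
  a_4 = -3·-3 + -1·1 = 8
  a_5 = -3·8 + -1·-3 = -21
  a_6 = -3·-21 + -1·8 = 55
  a_7 = -3·55 + -1·-21 = -144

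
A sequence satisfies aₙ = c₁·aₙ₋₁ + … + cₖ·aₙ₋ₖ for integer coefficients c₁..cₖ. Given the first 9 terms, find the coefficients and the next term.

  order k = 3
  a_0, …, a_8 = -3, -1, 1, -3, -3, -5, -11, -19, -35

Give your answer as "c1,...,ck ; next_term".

1,1,1 ; -65

  a_3 = 1·1 + 1·-1 + 1·-3 = -3
  a_4 = 1·-3 + 1·1 + 1·-1 = -3
  a_5 = 1·-3 + 1·-3 + 1·1 = -5
  a_6 = 1·-5 + 1·-3 + 1·-3 = -11
  a_7 = 1·-11 + 1·-5 + 1·-3 = -19
  a_8 = 1·-19 + 1·-11 + 1·-5 = -35
  a_9 = 1·-35 + 1·-19 + 1·-11 = -65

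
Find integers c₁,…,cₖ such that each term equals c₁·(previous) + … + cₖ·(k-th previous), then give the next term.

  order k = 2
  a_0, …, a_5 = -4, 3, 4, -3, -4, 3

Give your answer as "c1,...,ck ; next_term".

  a_2 = 0·3 + -1·-4 = 4
  a_3 = 0·4 + -1·3 = -3
  a_4 = 0·-3 + -1·4 = -4
  a_5 = 0·-4 + -1·-3 = 3
  a_6 = 0·3 + -1·-4 = 4

0,-1 ; 4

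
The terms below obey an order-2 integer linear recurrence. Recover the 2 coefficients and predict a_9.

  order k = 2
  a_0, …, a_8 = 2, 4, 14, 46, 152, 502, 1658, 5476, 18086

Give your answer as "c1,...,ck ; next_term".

3,1 ; 59734

  a_2 = 3·4 + 1·2 = 14
  a_3 = 3·14 + 1·4 = 46
  a_4 = 3·46 + 1·14 = 152
  a_5 = 3·152 + 1·46 = 502
  a_6 = 3·502 + 1·152 = 1658
  a_7 = 3·1658 + 1·502 = 5476
  a_8 = 3·5476 + 1·1658 = 18086
  a_9 = 3·18086 + 1·5476 = 59734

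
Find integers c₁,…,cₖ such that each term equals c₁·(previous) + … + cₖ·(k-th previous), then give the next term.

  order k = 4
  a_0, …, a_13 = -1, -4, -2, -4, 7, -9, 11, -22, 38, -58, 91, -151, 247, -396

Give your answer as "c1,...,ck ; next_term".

-1,0,-1,1 ; 638

  a_4 = -1·-4 + 0·-2 + -1·-4 + 1·-1 = 7
  a_5 = -1·7 + 0·-4 + -1·-2 + 1·-4 = -9
  a_6 = -1·-9 + 0·7 + -1·-4 + 1·-2 = 11
  a_7 = -1·11 + 0·-9 + -1·7 + 1·-4 = -22
  a_8 = -1·-22 + 0·11 + -1·-9 + 1·7 = 38
  a_9 = -1·38 + 0·-22 + -1·11 + 1·-9 = -58
  a_10 = -1·-58 + 0·38 + -1·-22 + 1·11 = 91
  a_11 = -1·91 + 0·-58 + -1·38 + 1·-22 = -151
  a_12 = -1·-151 + 0·91 + -1·-58 + 1·38 = 247
  a_13 = -1·247 + 0·-151 + -1·91 + 1·-58 = -396
  a_14 = -1·-396 + 0·247 + -1·-151 + 1·91 = 638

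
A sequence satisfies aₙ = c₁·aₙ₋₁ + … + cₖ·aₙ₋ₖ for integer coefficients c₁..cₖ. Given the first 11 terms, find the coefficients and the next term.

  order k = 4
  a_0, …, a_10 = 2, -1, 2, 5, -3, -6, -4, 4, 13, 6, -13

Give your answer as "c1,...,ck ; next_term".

  a_4 = 0·5 + -1·2 + -1·-1 + -1·2 = -3
  a_5 = 0·-3 + -1·5 + -1·2 + -1·-1 = -6
  a_6 = 0·-6 + -1·-3 + -1·5 + -1·2 = -4
  a_7 = 0·-4 + -1·-6 + -1·-3 + -1·5 = 4
  a_8 = 0·4 + -1·-4 + -1·-6 + -1·-3 = 13
  a_9 = 0·13 + -1·4 + -1·-4 + -1·-6 = 6
  a_10 = 0·6 + -1·13 + -1·4 + -1·-4 = -13
  a_11 = 0·-13 + -1·6 + -1·13 + -1·4 = -23

0,-1,-1,-1 ; -23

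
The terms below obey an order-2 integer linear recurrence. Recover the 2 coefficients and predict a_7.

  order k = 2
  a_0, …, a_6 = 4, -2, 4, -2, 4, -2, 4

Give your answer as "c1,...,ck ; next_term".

0,1 ; -2

  a_2 = 0·-2 + 1·4 = 4
  a_3 = 0·4 + 1·-2 = -2
  a_4 = 0·-2 + 1·4 = 4
  a_5 = 0·4 + 1·-2 = -2
  a_6 = 0·-2 + 1·4 = 4
  a_7 = 0·4 + 1·-2 = -2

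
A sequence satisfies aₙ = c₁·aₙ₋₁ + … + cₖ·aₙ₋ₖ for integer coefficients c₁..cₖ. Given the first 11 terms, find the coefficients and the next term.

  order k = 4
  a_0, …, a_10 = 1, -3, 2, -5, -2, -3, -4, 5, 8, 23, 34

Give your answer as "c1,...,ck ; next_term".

  a_4 = 1·-5 + 1·2 + -1·-3 + -2·1 = -2
  a_5 = 1·-2 + 1·-5 + -1·2 + -2·-3 = -3
  a_6 = 1·-3 + 1·-2 + -1·-5 + -2·2 = -4
  a_7 = 1·-4 + 1·-3 + -1·-2 + -2·-5 = 5
  a_8 = 1·5 + 1·-4 + -1·-3 + -2·-2 = 8
  a_9 = 1·8 + 1·5 + -1·-4 + -2·-3 = 23
  a_10 = 1·23 + 1·8 + -1·5 + -2·-4 = 34
  a_11 = 1·34 + 1·23 + -1·8 + -2·5 = 39

1,1,-1,-2 ; 39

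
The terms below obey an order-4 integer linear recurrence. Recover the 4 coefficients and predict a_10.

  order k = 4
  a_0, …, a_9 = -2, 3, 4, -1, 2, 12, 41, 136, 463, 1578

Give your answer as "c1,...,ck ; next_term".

  a_4 = 3·-1 + 1·4 + 1·3 + 1·-2 = 2
  a_5 = 3·2 + 1·-1 + 1·4 + 1·3 = 12
  a_6 = 3·12 + 1·2 + 1·-1 + 1·4 = 41
  a_7 = 3·41 + 1·12 + 1·2 + 1·-1 = 136
  a_8 = 3·136 + 1·41 + 1·12 + 1·2 = 463
  a_9 = 3·463 + 1·136 + 1·41 + 1·12 = 1578
  a_10 = 3·1578 + 1·463 + 1·136 + 1·41 = 5374

3,1,1,1 ; 5374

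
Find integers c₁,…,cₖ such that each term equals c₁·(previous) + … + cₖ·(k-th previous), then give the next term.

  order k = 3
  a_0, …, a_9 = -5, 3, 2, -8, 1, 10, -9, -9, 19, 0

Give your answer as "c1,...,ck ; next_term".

0,-1,1 ; -28

  a_3 = 0·2 + -1·3 + 1·-5 = -8
  a_4 = 0·-8 + -1·2 + 1·3 = 1
  a_5 = 0·1 + -1·-8 + 1·2 = 10
  a_6 = 0·10 + -1·1 + 1·-8 = -9
  a_7 = 0·-9 + -1·10 + 1·1 = -9
  a_8 = 0·-9 + -1·-9 + 1·10 = 19
  a_9 = 0·19 + -1·-9 + 1·-9 = 0
  a_10 = 0·0 + -1·19 + 1·-9 = -28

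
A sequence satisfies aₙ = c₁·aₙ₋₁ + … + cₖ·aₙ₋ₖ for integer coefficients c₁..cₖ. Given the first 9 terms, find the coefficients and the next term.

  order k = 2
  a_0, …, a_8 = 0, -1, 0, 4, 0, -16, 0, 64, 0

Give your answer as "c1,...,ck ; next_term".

  a_2 = 0·-1 + -4·0 = 0
  a_3 = 0·0 + -4·-1 = 4
  a_4 = 0·4 + -4·0 = 0
  a_5 = 0·0 + -4·4 = -16
  a_6 = 0·-16 + -4·0 = 0
  a_7 = 0·0 + -4·-16 = 64
  a_8 = 0·64 + -4·0 = 0
  a_9 = 0·0 + -4·64 = -256

0,-4 ; -256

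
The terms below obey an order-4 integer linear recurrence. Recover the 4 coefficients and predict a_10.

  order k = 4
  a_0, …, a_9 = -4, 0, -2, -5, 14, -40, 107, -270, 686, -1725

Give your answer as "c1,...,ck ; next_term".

-2,2,1,-2 ; 4338

  a_4 = -2·-5 + 2·-2 + 1·0 + -2·-4 = 14
  a_5 = -2·14 + 2·-5 + 1·-2 + -2·0 = -40
  a_6 = -2·-40 + 2·14 + 1·-5 + -2·-2 = 107
  a_7 = -2·107 + 2·-40 + 1·14 + -2·-5 = -270
  a_8 = -2·-270 + 2·107 + 1·-40 + -2·14 = 686
  a_9 = -2·686 + 2·-270 + 1·107 + -2·-40 = -1725
  a_10 = -2·-1725 + 2·686 + 1·-270 + -2·107 = 4338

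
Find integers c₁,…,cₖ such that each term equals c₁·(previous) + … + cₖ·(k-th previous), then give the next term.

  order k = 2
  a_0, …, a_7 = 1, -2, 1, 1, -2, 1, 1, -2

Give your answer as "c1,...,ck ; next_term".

  a_2 = -1·-2 + -1·1 = 1
  a_3 = -1·1 + -1·-2 = 1
  a_4 = -1·1 + -1·1 = -2
  a_5 = -1·-2 + -1·1 = 1
  a_6 = -1·1 + -1·-2 = 1
  a_7 = -1·1 + -1·1 = -2
  a_8 = -1·-2 + -1·1 = 1

-1,-1 ; 1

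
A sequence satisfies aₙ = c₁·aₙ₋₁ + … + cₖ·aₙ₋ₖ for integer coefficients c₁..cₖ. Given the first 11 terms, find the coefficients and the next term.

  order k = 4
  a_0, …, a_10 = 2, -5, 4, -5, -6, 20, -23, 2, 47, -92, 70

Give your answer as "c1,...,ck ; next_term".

  a_4 = -1·-5 + -1·4 + 1·-5 + -1·2 = -6
  a_5 = -1·-6 + -1·-5 + 1·4 + -1·-5 = 20
  a_6 = -1·20 + -1·-6 + 1·-5 + -1·4 = -23
  a_7 = -1·-23 + -1·20 + 1·-6 + -1·-5 = 2
  a_8 = -1·2 + -1·-23 + 1·20 + -1·-6 = 47
  a_9 = -1·47 + -1·2 + 1·-23 + -1·20 = -92
  a_10 = -1·-92 + -1·47 + 1·2 + -1·-23 = 70
  a_11 = -1·70 + -1·-92 + 1·47 + -1·2 = 67

-1,-1,1,-1 ; 67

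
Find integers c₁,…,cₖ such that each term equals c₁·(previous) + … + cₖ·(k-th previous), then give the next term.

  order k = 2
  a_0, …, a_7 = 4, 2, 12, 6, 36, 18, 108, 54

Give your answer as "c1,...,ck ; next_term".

0,3 ; 324

  a_2 = 0·2 + 3·4 = 12
  a_3 = 0·12 + 3·2 = 6
  a_4 = 0·6 + 3·12 = 36
  a_5 = 0·36 + 3·6 = 18
  a_6 = 0·18 + 3·36 = 108
  a_7 = 0·108 + 3·18 = 54
  a_8 = 0·54 + 3·108 = 324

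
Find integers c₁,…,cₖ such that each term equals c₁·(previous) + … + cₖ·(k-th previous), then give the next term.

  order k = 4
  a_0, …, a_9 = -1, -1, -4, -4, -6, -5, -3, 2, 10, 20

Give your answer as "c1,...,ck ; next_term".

  a_4 = 1·-4 + 1·-4 + -1·-1 + -1·-1 = -6
  a_5 = 1·-6 + 1·-4 + -1·-4 + -1·-1 = -5
  a_6 = 1·-5 + 1·-6 + -1·-4 + -1·-4 = -3
  a_7 = 1·-3 + 1·-5 + -1·-6 + -1·-4 = 2
  a_8 = 1·2 + 1·-3 + -1·-5 + -1·-6 = 10
  a_9 = 1·10 + 1·2 + -1·-3 + -1·-5 = 20
  a_10 = 1·20 + 1·10 + -1·2 + -1·-3 = 31

1,1,-1,-1 ; 31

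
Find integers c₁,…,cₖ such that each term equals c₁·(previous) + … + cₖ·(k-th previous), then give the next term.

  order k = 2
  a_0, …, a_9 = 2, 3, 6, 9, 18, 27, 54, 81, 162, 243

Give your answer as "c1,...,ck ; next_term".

0,3 ; 486

  a_2 = 0·3 + 3·2 = 6
  a_3 = 0·6 + 3·3 = 9
  a_4 = 0·9 + 3·6 = 18
  a_5 = 0·18 + 3·9 = 27
  a_6 = 0·27 + 3·18 = 54
  a_7 = 0·54 + 3·27 = 81
  a_8 = 0·81 + 3·54 = 162
  a_9 = 0·162 + 3·81 = 243
  a_10 = 0·243 + 3·162 = 486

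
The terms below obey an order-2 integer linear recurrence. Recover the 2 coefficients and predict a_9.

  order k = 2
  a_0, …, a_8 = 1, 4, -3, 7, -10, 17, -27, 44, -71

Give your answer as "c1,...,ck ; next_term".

  a_2 = -1·4 + 1·1 = -3
  a_3 = -1·-3 + 1·4 = 7
  a_4 = -1·7 + 1·-3 = -10
  a_5 = -1·-10 + 1·7 = 17
  a_6 = -1·17 + 1·-10 = -27
  a_7 = -1·-27 + 1·17 = 44
  a_8 = -1·44 + 1·-27 = -71
  a_9 = -1·-71 + 1·44 = 115

-1,1 ; 115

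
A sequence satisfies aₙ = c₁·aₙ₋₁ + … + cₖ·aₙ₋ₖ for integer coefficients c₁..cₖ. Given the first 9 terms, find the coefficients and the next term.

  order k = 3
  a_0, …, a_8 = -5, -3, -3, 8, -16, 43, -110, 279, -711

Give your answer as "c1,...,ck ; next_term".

-2,1,-1 ; 1811

  a_3 = -2·-3 + 1·-3 + -1·-5 = 8
  a_4 = -2·8 + 1·-3 + -1·-3 = -16
  a_5 = -2·-16 + 1·8 + -1·-3 = 43
  a_6 = -2·43 + 1·-16 + -1·8 = -110
  a_7 = -2·-110 + 1·43 + -1·-16 = 279
  a_8 = -2·279 + 1·-110 + -1·43 = -711
  a_9 = -2·-711 + 1·279 + -1·-110 = 1811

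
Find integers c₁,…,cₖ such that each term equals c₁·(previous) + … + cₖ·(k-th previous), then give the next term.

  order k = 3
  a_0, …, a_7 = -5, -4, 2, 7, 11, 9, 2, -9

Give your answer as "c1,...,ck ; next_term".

1,0,-1 ; -18

  a_3 = 1·2 + 0·-4 + -1·-5 = 7
  a_4 = 1·7 + 0·2 + -1·-4 = 11
  a_5 = 1·11 + 0·7 + -1·2 = 9
  a_6 = 1·9 + 0·11 + -1·7 = 2
  a_7 = 1·2 + 0·9 + -1·11 = -9
  a_8 = 1·-9 + 0·2 + -1·9 = -18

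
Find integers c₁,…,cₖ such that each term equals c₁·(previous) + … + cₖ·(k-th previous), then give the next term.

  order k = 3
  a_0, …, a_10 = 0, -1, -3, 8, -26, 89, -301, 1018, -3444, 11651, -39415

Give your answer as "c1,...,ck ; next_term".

-3,1,-1 ; 133340

  a_3 = -3·-3 + 1·-1 + -1·0 = 8
  a_4 = -3·8 + 1·-3 + -1·-1 = -26
  a_5 = -3·-26 + 1·8 + -1·-3 = 89
  a_6 = -3·89 + 1·-26 + -1·8 = -301
  a_7 = -3·-301 + 1·89 + -1·-26 = 1018
  a_8 = -3·1018 + 1·-301 + -1·89 = -3444
  a_9 = -3·-3444 + 1·1018 + -1·-301 = 11651
  a_10 = -3·11651 + 1·-3444 + -1·1018 = -39415
  a_11 = -3·-39415 + 1·11651 + -1·-3444 = 133340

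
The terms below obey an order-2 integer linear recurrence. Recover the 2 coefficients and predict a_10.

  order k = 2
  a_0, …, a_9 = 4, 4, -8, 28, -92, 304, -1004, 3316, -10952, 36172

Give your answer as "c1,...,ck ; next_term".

-3,1 ; -119468

  a_2 = -3·4 + 1·4 = -8
  a_3 = -3·-8 + 1·4 = 28
  a_4 = -3·28 + 1·-8 = -92
  a_5 = -3·-92 + 1·28 = 304
  a_6 = -3·304 + 1·-92 = -1004
  a_7 = -3·-1004 + 1·304 = 3316
  a_8 = -3·3316 + 1·-1004 = -10952
  a_9 = -3·-10952 + 1·3316 = 36172
  a_10 = -3·36172 + 1·-10952 = -119468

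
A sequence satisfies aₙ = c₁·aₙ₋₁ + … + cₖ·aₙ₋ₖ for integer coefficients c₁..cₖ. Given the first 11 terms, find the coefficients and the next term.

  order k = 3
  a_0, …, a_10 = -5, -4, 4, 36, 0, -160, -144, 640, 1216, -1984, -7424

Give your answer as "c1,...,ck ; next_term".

0,-4,-4 ; 3072

  a_3 = 0·4 + -4·-4 + -4·-5 = 36
  a_4 = 0·36 + -4·4 + -4·-4 = 0
  a_5 = 0·0 + -4·36 + -4·4 = -160
  a_6 = 0·-160 + -4·0 + -4·36 = -144
  a_7 = 0·-144 + -4·-160 + -4·0 = 640
  a_8 = 0·640 + -4·-144 + -4·-160 = 1216
  a_9 = 0·1216 + -4·640 + -4·-144 = -1984
  a_10 = 0·-1984 + -4·1216 + -4·640 = -7424
  a_11 = 0·-7424 + -4·-1984 + -4·1216 = 3072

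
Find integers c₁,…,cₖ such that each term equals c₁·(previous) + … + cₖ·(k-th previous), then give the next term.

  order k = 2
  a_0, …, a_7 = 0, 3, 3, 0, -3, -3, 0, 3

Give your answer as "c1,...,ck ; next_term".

  a_2 = 1·3 + -1·0 = 3
  a_3 = 1·3 + -1·3 = 0
  a_4 = 1·0 + -1·3 = -3
  a_5 = 1·-3 + -1·0 = -3
  a_6 = 1·-3 + -1·-3 = 0
  a_7 = 1·0 + -1·-3 = 3
  a_8 = 1·3 + -1·0 = 3

1,-1 ; 3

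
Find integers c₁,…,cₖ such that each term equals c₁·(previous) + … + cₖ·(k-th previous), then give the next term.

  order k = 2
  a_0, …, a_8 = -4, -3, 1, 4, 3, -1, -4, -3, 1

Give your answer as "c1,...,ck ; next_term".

  a_2 = 1·-3 + -1·-4 = 1
  a_3 = 1·1 + -1·-3 = 4
  a_4 = 1·4 + -1·1 = 3
  a_5 = 1·3 + -1·4 = -1
  a_6 = 1·-1 + -1·3 = -4
  a_7 = 1·-4 + -1·-1 = -3
  a_8 = 1·-3 + -1·-4 = 1
  a_9 = 1·1 + -1·-3 = 4

1,-1 ; 4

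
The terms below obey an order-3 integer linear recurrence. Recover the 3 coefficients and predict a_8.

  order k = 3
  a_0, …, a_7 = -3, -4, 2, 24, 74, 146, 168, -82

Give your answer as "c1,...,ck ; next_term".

  a_3 = 3·2 + -3·-4 + -2·-3 = 24
  a_4 = 3·24 + -3·2 + -2·-4 = 74
  a_5 = 3·74 + -3·24 + -2·2 = 146
  a_6 = 3·146 + -3·74 + -2·24 = 168
  a_7 = 3·168 + -3·146 + -2·74 = -82
  a_8 = 3·-82 + -3·168 + -2·146 = -1042

3,-3,-2 ; -1042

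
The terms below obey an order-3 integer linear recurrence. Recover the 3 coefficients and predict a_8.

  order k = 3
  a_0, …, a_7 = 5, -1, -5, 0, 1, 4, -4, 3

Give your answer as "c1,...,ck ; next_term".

  a_3 = -1·-5 + 0·-1 + -1·5 = 0
  a_4 = -1·0 + 0·-5 + -1·-1 = 1
  a_5 = -1·1 + 0·0 + -1·-5 = 4
  a_6 = -1·4 + 0·1 + -1·0 = -4
  a_7 = -1·-4 + 0·4 + -1·1 = 3
  a_8 = -1·3 + 0·-4 + -1·4 = -7

-1,0,-1 ; -7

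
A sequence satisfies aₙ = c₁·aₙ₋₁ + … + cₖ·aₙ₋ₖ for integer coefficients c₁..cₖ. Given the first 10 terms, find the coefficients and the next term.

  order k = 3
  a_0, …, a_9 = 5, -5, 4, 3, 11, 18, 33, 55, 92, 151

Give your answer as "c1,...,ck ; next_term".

  a_3 = 2·4 + 0·-5 + -1·5 = 3
  a_4 = 2·3 + 0·4 + -1·-5 = 11
  a_5 = 2·11 + 0·3 + -1·4 = 18
  a_6 = 2·18 + 0·11 + -1·3 = 33
  a_7 = 2·33 + 0·18 + -1·11 = 55
  a_8 = 2·55 + 0·33 + -1·18 = 92
  a_9 = 2·92 + 0·55 + -1·33 = 151
  a_10 = 2·151 + 0·92 + -1·55 = 247

2,0,-1 ; 247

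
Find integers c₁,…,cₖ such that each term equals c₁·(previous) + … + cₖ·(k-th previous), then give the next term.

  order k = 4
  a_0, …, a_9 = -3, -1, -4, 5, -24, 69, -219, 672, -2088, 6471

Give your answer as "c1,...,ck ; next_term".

  a_4 = -3·5 + 0·-4 + 0·-1 + 3·-3 = -24
  a_5 = -3·-24 + 0·5 + 0·-4 + 3·-1 = 69
  a_6 = -3·69 + 0·-24 + 0·5 + 3·-4 = -219
  a_7 = -3·-219 + 0·69 + 0·-24 + 3·5 = 672
  a_8 = -3·672 + 0·-219 + 0·69 + 3·-24 = -2088
  a_9 = -3·-2088 + 0·672 + 0·-219 + 3·69 = 6471
  a_10 = -3·6471 + 0·-2088 + 0·672 + 3·-219 = -20070

-3,0,0,3 ; -20070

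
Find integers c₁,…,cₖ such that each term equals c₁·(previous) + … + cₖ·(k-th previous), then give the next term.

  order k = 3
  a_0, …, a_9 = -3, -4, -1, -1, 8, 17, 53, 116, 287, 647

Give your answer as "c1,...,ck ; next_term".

  a_3 = 2·-1 + 2·-4 + -3·-3 = -1
  a_4 = 2·-1 + 2·-1 + -3·-4 = 8
  a_5 = 2·8 + 2·-1 + -3·-1 = 17
  a_6 = 2·17 + 2·8 + -3·-1 = 53
  a_7 = 2·53 + 2·17 + -3·8 = 116
  a_8 = 2·116 + 2·53 + -3·17 = 287
  a_9 = 2·287 + 2·116 + -3·53 = 647
  a_10 = 2·647 + 2·287 + -3·116 = 1520

2,2,-3 ; 1520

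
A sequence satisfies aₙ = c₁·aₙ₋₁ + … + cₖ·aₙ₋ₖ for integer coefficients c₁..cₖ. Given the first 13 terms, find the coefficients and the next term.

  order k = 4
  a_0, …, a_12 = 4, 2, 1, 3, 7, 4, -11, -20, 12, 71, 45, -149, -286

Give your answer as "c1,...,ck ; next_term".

1,-2,-1,2 ; 109

  a_4 = 1·3 + -2·1 + -1·2 + 2·4 = 7
  a_5 = 1·7 + -2·3 + -1·1 + 2·2 = 4
  a_6 = 1·4 + -2·7 + -1·3 + 2·1 = -11
  a_7 = 1·-11 + -2·4 + -1·7 + 2·3 = -20
  a_8 = 1·-20 + -2·-11 + -1·4 + 2·7 = 12
  a_9 = 1·12 + -2·-20 + -1·-11 + 2·4 = 71
  a_10 = 1·71 + -2·12 + -1·-20 + 2·-11 = 45
  a_11 = 1·45 + -2·71 + -1·12 + 2·-20 = -149
  a_12 = 1·-149 + -2·45 + -1·71 + 2·12 = -286
  a_13 = 1·-286 + -2·-149 + -1·45 + 2·71 = 109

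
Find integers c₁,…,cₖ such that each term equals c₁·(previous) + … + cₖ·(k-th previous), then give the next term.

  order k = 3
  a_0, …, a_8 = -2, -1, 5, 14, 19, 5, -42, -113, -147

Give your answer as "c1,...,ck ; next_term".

  a_3 = 2·5 + -2·-1 + -1·-2 = 14
  a_4 = 2·14 + -2·5 + -1·-1 = 19
  a_5 = 2·19 + -2·14 + -1·5 = 5
  a_6 = 2·5 + -2·19 + -1·14 = -42
  a_7 = 2·-42 + -2·5 + -1·19 = -113
  a_8 = 2·-113 + -2·-42 + -1·5 = -147
  a_9 = 2·-147 + -2·-113 + -1·-42 = -26

2,-2,-1 ; -26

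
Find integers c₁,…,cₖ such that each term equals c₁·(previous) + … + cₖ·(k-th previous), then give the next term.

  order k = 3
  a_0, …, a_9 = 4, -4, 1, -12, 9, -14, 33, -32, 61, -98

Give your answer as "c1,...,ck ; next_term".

0,1,-2 ; 125

  a_3 = 0·1 + 1·-4 + -2·4 = -12
  a_4 = 0·-12 + 1·1 + -2·-4 = 9
  a_5 = 0·9 + 1·-12 + -2·1 = -14
  a_6 = 0·-14 + 1·9 + -2·-12 = 33
  a_7 = 0·33 + 1·-14 + -2·9 = -32
  a_8 = 0·-32 + 1·33 + -2·-14 = 61
  a_9 = 0·61 + 1·-32 + -2·33 = -98
  a_10 = 0·-98 + 1·61 + -2·-32 = 125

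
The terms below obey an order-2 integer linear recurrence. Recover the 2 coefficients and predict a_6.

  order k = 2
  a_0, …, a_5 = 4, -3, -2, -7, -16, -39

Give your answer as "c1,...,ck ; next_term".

  a_2 = 2·-3 + 1·4 = -2
  a_3 = 2·-2 + 1·-3 = -7
  a_4 = 2·-7 + 1·-2 = -16
  a_5 = 2·-16 + 1·-7 = -39
  a_6 = 2·-39 + 1·-16 = -94

2,1 ; -94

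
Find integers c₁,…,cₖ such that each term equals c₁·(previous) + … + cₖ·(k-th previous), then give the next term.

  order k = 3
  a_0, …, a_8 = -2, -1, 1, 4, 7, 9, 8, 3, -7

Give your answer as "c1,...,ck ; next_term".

  a_3 = 1·1 + 1·-1 + -2·-2 = 4
  a_4 = 1·4 + 1·1 + -2·-1 = 7
  a_5 = 1·7 + 1·4 + -2·1 = 9
  a_6 = 1·9 + 1·7 + -2·4 = 8
  a_7 = 1·8 + 1·9 + -2·7 = 3
  a_8 = 1·3 + 1·8 + -2·9 = -7
  a_9 = 1·-7 + 1·3 + -2·8 = -20

1,1,-2 ; -20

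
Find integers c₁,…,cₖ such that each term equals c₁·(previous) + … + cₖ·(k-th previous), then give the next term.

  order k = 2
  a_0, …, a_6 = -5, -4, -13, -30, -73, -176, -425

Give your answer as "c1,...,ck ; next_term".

  a_2 = 2·-4 + 1·-5 = -13
  a_3 = 2·-13 + 1·-4 = -30
  a_4 = 2·-30 + 1·-13 = -73
  a_5 = 2·-73 + 1·-30 = -176
  a_6 = 2·-176 + 1·-73 = -425
  a_7 = 2·-425 + 1·-176 = -1026

2,1 ; -1026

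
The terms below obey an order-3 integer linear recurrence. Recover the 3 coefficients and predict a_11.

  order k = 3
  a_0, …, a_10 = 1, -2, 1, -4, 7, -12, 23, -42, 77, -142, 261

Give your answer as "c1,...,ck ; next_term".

  a_3 = -1·1 + 1·-2 + -1·1 = -4
  a_4 = -1·-4 + 1·1 + -1·-2 = 7
  a_5 = -1·7 + 1·-4 + -1·1 = -12
  a_6 = -1·-12 + 1·7 + -1·-4 = 23
  a_7 = -1·23 + 1·-12 + -1·7 = -42
  a_8 = -1·-42 + 1·23 + -1·-12 = 77
  a_9 = -1·77 + 1·-42 + -1·23 = -142
  a_10 = -1·-142 + 1·77 + -1·-42 = 261
  a_11 = -1·261 + 1·-142 + -1·77 = -480

-1,1,-1 ; -480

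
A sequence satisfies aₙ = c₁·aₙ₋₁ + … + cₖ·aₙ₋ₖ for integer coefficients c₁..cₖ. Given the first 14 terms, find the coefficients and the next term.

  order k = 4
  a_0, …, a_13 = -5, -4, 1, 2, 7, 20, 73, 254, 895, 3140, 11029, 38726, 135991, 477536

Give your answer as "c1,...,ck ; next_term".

  a_4 = 3·2 + 2·1 + -1·-4 + 1·-5 = 7
  a_5 = 3·7 + 2·2 + -1·1 + 1·-4 = 20
  a_6 = 3·20 + 2·7 + -1·2 + 1·1 = 73
  a_7 = 3·73 + 2·20 + -1·7 + 1·2 = 254
  a_8 = 3·254 + 2·73 + -1·20 + 1·7 = 895
  a_9 = 3·895 + 2·254 + -1·73 + 1·20 = 3140
  a_10 = 3·3140 + 2·895 + -1·254 + 1·73 = 11029
  a_11 = 3·11029 + 2·3140 + -1·895 + 1·254 = 38726
  a_12 = 3·38726 + 2·11029 + -1·3140 + 1·895 = 135991
  a_13 = 3·135991 + 2·38726 + -1·11029 + 1·3140 = 477536
  a_14 = 3·477536 + 2·135991 + -1·38726 + 1·11029 = 1676893

3,2,-1,1 ; 1676893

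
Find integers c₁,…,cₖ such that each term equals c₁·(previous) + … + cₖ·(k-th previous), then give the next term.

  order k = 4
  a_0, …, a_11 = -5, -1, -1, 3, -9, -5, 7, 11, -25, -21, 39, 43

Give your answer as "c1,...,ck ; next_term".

0,-1,0,2 ; -89

  a_4 = 0·3 + -1·-1 + 0·-1 + 2·-5 = -9
  a_5 = 0·-9 + -1·3 + 0·-1 + 2·-1 = -5
  a_6 = 0·-5 + -1·-9 + 0·3 + 2·-1 = 7
  a_7 = 0·7 + -1·-5 + 0·-9 + 2·3 = 11
  a_8 = 0·11 + -1·7 + 0·-5 + 2·-9 = -25
  a_9 = 0·-25 + -1·11 + 0·7 + 2·-5 = -21
  a_10 = 0·-21 + -1·-25 + 0·11 + 2·7 = 39
  a_11 = 0·39 + -1·-21 + 0·-25 + 2·11 = 43
  a_12 = 0·43 + -1·39 + 0·-21 + 2·-25 = -89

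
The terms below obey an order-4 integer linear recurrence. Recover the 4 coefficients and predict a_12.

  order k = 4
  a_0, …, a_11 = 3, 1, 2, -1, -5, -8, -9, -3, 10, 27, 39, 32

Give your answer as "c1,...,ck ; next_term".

  a_4 = 1·-1 + 0·2 + -1·1 + -1·3 = -5
  a_5 = 1·-5 + 0·-1 + -1·2 + -1·1 = -8
  a_6 = 1·-8 + 0·-5 + -1·-1 + -1·2 = -9
  a_7 = 1·-9 + 0·-8 + -1·-5 + -1·-1 = -3
  a_8 = 1·-3 + 0·-9 + -1·-8 + -1·-5 = 10
  a_9 = 1·10 + 0·-3 + -1·-9 + -1·-8 = 27
  a_10 = 1·27 + 0·10 + -1·-3 + -1·-9 = 39
  a_11 = 1·39 + 0·27 + -1·10 + -1·-3 = 32
  a_12 = 1·32 + 0·39 + -1·27 + -1·10 = -5

1,0,-1,-1 ; -5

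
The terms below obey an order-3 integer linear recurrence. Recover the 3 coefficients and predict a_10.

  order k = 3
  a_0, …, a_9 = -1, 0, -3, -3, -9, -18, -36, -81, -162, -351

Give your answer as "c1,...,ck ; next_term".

  a_3 = 0·-3 + 3·0 + 3·-1 = -3
  a_4 = 0·-3 + 3·-3 + 3·0 = -9
  a_5 = 0·-9 + 3·-3 + 3·-3 = -18
  a_6 = 0·-18 + 3·-9 + 3·-3 = -36
  a_7 = 0·-36 + 3·-18 + 3·-9 = -81
  a_8 = 0·-81 + 3·-36 + 3·-18 = -162
  a_9 = 0·-162 + 3·-81 + 3·-36 = -351
  a_10 = 0·-351 + 3·-162 + 3·-81 = -729

0,3,3 ; -729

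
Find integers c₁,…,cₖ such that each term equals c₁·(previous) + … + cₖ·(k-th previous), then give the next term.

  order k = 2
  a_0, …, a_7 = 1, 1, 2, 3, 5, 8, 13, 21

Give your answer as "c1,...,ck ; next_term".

  a_2 = 1·1 + 1·1 = 2
  a_3 = 1·2 + 1·1 = 3
  a_4 = 1·3 + 1·2 = 5
  a_5 = 1·5 + 1·3 = 8
  a_6 = 1·8 + 1·5 = 13
  a_7 = 1·13 + 1·8 = 21
  a_8 = 1·21 + 1·13 = 34

1,1 ; 34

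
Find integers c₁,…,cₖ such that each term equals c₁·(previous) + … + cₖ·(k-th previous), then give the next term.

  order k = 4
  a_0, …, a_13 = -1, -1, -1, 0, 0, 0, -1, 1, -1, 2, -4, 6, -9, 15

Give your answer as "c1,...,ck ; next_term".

-1,0,-1,1 ; -25

  a_4 = -1·0 + 0·-1 + -1·-1 + 1·-1 = 0
  a_5 = -1·0 + 0·0 + -1·-1 + 1·-1 = 0
  a_6 = -1·0 + 0·0 + -1·0 + 1·-1 = -1
  a_7 = -1·-1 + 0·0 + -1·0 + 1·0 = 1
  a_8 = -1·1 + 0·-1 + -1·0 + 1·0 = -1
  a_9 = -1·-1 + 0·1 + -1·-1 + 1·0 = 2
  a_10 = -1·2 + 0·-1 + -1·1 + 1·-1 = -4
  a_11 = -1·-4 + 0·2 + -1·-1 + 1·1 = 6
  a_12 = -1·6 + 0·-4 + -1·2 + 1·-1 = -9
  a_13 = -1·-9 + 0·6 + -1·-4 + 1·2 = 15
  a_14 = -1·15 + 0·-9 + -1·6 + 1·-4 = -25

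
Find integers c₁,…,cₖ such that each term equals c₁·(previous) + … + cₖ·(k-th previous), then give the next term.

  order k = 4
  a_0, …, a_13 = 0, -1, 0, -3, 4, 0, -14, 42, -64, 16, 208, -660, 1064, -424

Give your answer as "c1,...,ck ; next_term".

-2,-2,2,-2 ; -3016

  a_4 = -2·-3 + -2·0 + 2·-1 + -2·0 = 4
  a_5 = -2·4 + -2·-3 + 2·0 + -2·-1 = 0
  a_6 = -2·0 + -2·4 + 2·-3 + -2·0 = -14
  a_7 = -2·-14 + -2·0 + 2·4 + -2·-3 = 42
  a_8 = -2·42 + -2·-14 + 2·0 + -2·4 = -64
  a_9 = -2·-64 + -2·42 + 2·-14 + -2·0 = 16
  a_10 = -2·16 + -2·-64 + 2·42 + -2·-14 = 208
  a_11 = -2·208 + -2·16 + 2·-64 + -2·42 = -660
  a_12 = -2·-660 + -2·208 + 2·16 + -2·-64 = 1064
  a_13 = -2·1064 + -2·-660 + 2·208 + -2·16 = -424
  a_14 = -2·-424 + -2·1064 + 2·-660 + -2·208 = -3016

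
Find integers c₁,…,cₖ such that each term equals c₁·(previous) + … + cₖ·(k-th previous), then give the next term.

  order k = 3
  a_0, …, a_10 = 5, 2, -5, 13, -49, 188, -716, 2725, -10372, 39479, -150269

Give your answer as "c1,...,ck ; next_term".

-4,-1,-1 ; 571969

  a_3 = -4·-5 + -1·2 + -1·5 = 13
  a_4 = -4·13 + -1·-5 + -1·2 = -49
  a_5 = -4·-49 + -1·13 + -1·-5 = 188
  a_6 = -4·188 + -1·-49 + -1·13 = -716
  a_7 = -4·-716 + -1·188 + -1·-49 = 2725
  a_8 = -4·2725 + -1·-716 + -1·188 = -10372
  a_9 = -4·-10372 + -1·2725 + -1·-716 = 39479
  a_10 = -4·39479 + -1·-10372 + -1·2725 = -150269
  a_11 = -4·-150269 + -1·39479 + -1·-10372 = 571969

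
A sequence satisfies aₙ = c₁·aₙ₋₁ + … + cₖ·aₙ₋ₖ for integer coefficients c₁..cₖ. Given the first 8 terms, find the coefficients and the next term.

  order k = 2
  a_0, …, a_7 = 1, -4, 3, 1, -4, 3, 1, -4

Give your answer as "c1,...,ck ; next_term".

  a_2 = -1·-4 + -1·1 = 3
  a_3 = -1·3 + -1·-4 = 1
  a_4 = -1·1 + -1·3 = -4
  a_5 = -1·-4 + -1·1 = 3
  a_6 = -1·3 + -1·-4 = 1
  a_7 = -1·1 + -1·3 = -4
  a_8 = -1·-4 + -1·1 = 3

-1,-1 ; 3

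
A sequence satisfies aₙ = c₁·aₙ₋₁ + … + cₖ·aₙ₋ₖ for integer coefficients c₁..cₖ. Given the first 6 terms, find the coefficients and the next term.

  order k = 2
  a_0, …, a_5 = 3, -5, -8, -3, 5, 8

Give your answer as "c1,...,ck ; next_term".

  a_2 = 1·-5 + -1·3 = -8
  a_3 = 1·-8 + -1·-5 = -3
  a_4 = 1·-3 + -1·-8 = 5
  a_5 = 1·5 + -1·-3 = 8
  a_6 = 1·8 + -1·5 = 3

1,-1 ; 3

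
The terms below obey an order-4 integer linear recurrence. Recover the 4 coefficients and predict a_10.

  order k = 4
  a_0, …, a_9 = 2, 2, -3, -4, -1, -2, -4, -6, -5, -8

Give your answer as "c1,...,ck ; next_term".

0,1,0,1 ; -9

  a_4 = 0·-4 + 1·-3 + 0·2 + 1·2 = -1
  a_5 = 0·-1 + 1·-4 + 0·-3 + 1·2 = -2
  a_6 = 0·-2 + 1·-1 + 0·-4 + 1·-3 = -4
  a_7 = 0·-4 + 1·-2 + 0·-1 + 1·-4 = -6
  a_8 = 0·-6 + 1·-4 + 0·-2 + 1·-1 = -5
  a_9 = 0·-5 + 1·-6 + 0·-4 + 1·-2 = -8
  a_10 = 0·-8 + 1·-5 + 0·-6 + 1·-4 = -9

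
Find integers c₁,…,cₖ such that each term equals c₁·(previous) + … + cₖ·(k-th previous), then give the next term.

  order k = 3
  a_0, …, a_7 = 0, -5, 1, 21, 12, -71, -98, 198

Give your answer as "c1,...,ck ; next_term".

1,-4,1 ; 519

  a_3 = 1·1 + -4·-5 + 1·0 = 21
  a_4 = 1·21 + -4·1 + 1·-5 = 12
  a_5 = 1·12 + -4·21 + 1·1 = -71
  a_6 = 1·-71 + -4·12 + 1·21 = -98
  a_7 = 1·-98 + -4·-71 + 1·12 = 198
  a_8 = 1·198 + -4·-98 + 1·-71 = 519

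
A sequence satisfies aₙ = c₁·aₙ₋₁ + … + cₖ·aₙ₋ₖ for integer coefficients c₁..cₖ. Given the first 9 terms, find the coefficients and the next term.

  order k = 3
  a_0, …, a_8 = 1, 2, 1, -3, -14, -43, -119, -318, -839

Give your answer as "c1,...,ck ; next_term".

  a_3 = 4·1 + -4·2 + 1·1 = -3
  a_4 = 4·-3 + -4·1 + 1·2 = -14
  a_5 = 4·-14 + -4·-3 + 1·1 = -43
  a_6 = 4·-43 + -4·-14 + 1·-3 = -119
  a_7 = 4·-119 + -4·-43 + 1·-14 = -318
  a_8 = 4·-318 + -4·-119 + 1·-43 = -839
  a_9 = 4·-839 + -4·-318 + 1·-119 = -2203

4,-4,1 ; -2203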